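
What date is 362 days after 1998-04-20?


Start: 1998-04-20, add 362 days
April 1998 has 30 days: 30 - 20 = 10 days to April 30 -> 352 left
May 1998 has 31 days -> 321 left
June 1998 has 30 days -> 291 left
July 1998 has 31 days -> 260 left
August 1998 has 31 days -> 229 left
September 1998 has 30 days -> 199 left
October 1998 has 31 days -> 168 left
November 1998 has 30 days -> 138 left
December 1998 has 31 days -> 107 left
January 1999 has 31 days -> 76 left
February 1999 has 28 days -> 48 left
March 1999 has 31 days -> 17 left
April 1999: 17 <= 30 -> lands on April 17

Result: 1999-04-17


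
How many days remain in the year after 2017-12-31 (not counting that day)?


Day of year: 365 of 365
Remaining = 365 - 365

0 days


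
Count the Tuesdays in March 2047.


March 2047 has 31 days
Anchor: Jan 1, 2047. With p = 2047 - 1 = 2046: (p + p//4 - p//100 + p//400) mod 7 = (2046 + 511 - 20 + 5) mod 7 = 2542 mod 7 = 1 -> Tuesday (Mon=0 ... Sun=6)
Days before March (Jan-Feb): 59; March 1 index = (1 + 59) mod 7 = 4 -> Friday
First Tuesday is March 5
Tuesdays: 5, 12, 19, 26

4 Tuesdays


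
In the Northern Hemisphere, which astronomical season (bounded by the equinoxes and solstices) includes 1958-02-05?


Date: February 5
Astronomical Winter (approx.; exact equinox/solstice day varies by year): December 21 to March 19
February 5 falls within the Winter window

Winter


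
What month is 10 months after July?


July is month 7
7 + 10 = 17; wrap: 17 - 12 = 5

May


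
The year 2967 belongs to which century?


Century = (year - 1) // 100 + 1
= (2967 - 1) // 100 + 1
= 2966 // 100 + 1
= 29 + 1

30th century


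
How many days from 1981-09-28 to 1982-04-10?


From 1981-09-28 to 1982-04-10
1981-09-28: days before September = 31 + 28 + 31 + 30 + 31 + 30 + 31 + 31 = 243 (1981 is not a leap year); day of year = 243 + 28 = 271
1982-04-10: days before April = 31 + 28 + 31 = 90 (1982 is not a leap year); day of year = 90 + 10 = 100
Rest of 1981: 365 - 271 = 94
Total = 94 + 100 = 194

194 days


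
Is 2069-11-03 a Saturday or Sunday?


Anchor: Jan 1, 2069. With p = 2069 - 1 = 2068: (p + p//4 - p//100 + p//400) mod 7 = (2068 + 517 - 20 + 5) mod 7 = 2570 mod 7 = 1 -> Tuesday (Mon=0 ... Sun=6)
Day of year: 307; offset = 306
Weekday index = (1 + 306) mod 7 = 6 -> Sunday
Weekend days: Saturday, Sunday

Yes


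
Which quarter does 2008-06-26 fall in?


Month: June (month 6)
Q1: Jan-Mar, Q2: Apr-Jun, Q3: Jul-Sep, Q4: Oct-Dec

Q2


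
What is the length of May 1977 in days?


May 1977

31 days


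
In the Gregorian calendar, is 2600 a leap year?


Gregorian leap year rule: divisible by 4, but not by 100, unless also by 400.
2600 is divisible by 100 but not 400 -> not a leap year

No


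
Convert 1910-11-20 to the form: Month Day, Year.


ISO 1910-11-20 parses as year=1910, month=11, day=20
Month 11 -> November

November 20, 1910


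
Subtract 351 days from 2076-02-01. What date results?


Start: 2076-02-01, subtract 351 days
Back 1 day from February 1 reaches January 31, 2076 -> 350 left
January 2076 has 31 days -> back to December 31, 2075 -> 319 left
December 2075 has 31 days -> back to November 30, 2075 -> 288 left
November 2075 has 30 days -> back to October 31, 2075 -> 258 left
October 2075 has 31 days -> back to September 30, 2075 -> 227 left
September 2075 has 30 days -> back to August 31, 2075 -> 197 left
August 2075 has 31 days -> back to July 31, 2075 -> 166 left
July 2075 has 31 days -> back to June 30, 2075 -> 135 left
June 2075 has 30 days -> back to May 31, 2075 -> 105 left
May 2075 has 31 days -> back to April 30, 2075 -> 74 left
April 2075 has 30 days -> back to March 31, 2075 -> 44 left
March 2075 has 31 days -> back to February 28, 2075 -> 13 left
February 2075: 28 - 13 = 15 -> lands on February 15

Result: 2075-02-15


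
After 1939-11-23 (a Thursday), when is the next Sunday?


Current: Thursday
Target: Sunday
Days ahead: 3

Next Sunday: 1939-11-26


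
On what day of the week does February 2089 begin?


Target: February 1, 2089
Anchor: Jan 1, 2089. With p = 2089 - 1 = 2088: (p + p//4 - p//100 + p//400) mod 7 = (2088 + 522 - 20 + 5) mod 7 = 2595 mod 7 = 5 -> Saturday (Mon=0 ... Sun=6)
Days before February (Jan): 31 days
Weekday index = (5 + 31) mod 7 = 1

Tuesday


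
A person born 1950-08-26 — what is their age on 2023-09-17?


Birth: 1950-08-26
Reference: 2023-09-17
Year difference: 2023 - 1950 = 73

73 years old


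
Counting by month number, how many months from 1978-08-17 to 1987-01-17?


From August 1978 to January 1987
9 years * 12 = 108 months, minus 7 months = 101

101 months


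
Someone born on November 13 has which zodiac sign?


Date: November 13
Conventional tropical zodiac dates: Scorpio from October 23 onward; Sagittarius starts November 22
November 13 falls within the Scorpio range

Scorpio


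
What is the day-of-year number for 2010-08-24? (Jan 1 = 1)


Date: August 24, 2010
Days in months 1 through 7: 212
Plus 24 days in August

Day of year: 236


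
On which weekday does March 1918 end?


March 1918 has 31 days
Anchor: Jan 1, 1918. With p = 1918 - 1 = 1917: (p + p//4 - p//100 + p//400) mod 7 = (1917 + 479 - 19 + 4) mod 7 = 2381 mod 7 = 1 -> Tuesday (Mon=0 ... Sun=6)
Days before March (Jan-Feb): 59; March 1 index = (1 + 59) mod 7 = 4 -> Friday
Last day offset: 31 - 1 = 30 days
Weekday index = (4 + 30) mod 7 = 6

Sunday, March 31


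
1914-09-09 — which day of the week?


Date: September 9, 1914
Anchor: Jan 1, 1914. With p = 1914 - 1 = 1913: (p + p//4 - p//100 + p//400) mod 7 = (1913 + 478 - 19 + 4) mod 7 = 2376 mod 7 = 3 -> Thursday (Mon=0 ... Sun=6)
Days before September (Jan-Aug): 243; offset = 243 + 9 - 1 = 251
Weekday index = (3 + 251) mod 7 = 2

Day of the week: Wednesday


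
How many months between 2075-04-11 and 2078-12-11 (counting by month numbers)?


From April 2075 to December 2078
3 years * 12 = 36 months, plus 8 months = 44

44 months


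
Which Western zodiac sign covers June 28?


Date: June 28
Conventional tropical zodiac dates: Cancer from June 21 onward; Leo starts July 23
June 28 falls within the Cancer range

Cancer


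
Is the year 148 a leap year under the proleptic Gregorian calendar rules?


Gregorian leap year rule: divisible by 4, but not by 100, unless also by 400.
148 is divisible by 4 but not 100 -> leap year

Yes


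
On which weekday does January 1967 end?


January 1967 has 31 days
Anchor: Jan 1, 1967. With p = 1967 - 1 = 1966: (p + p//4 - p//100 + p//400) mod 7 = (1966 + 491 - 19 + 4) mod 7 = 2442 mod 7 = 6 -> Sunday (Mon=0 ... Sun=6)
January 1 is the anchor itself -> Sunday
Last day offset: 31 - 1 = 30 days
Weekday index = (6 + 30) mod 7 = 1

Tuesday, January 31


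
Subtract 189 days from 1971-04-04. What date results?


Start: 1971-04-04, subtract 189 days
Back 4 days from April 4 reaches March 31, 1971 -> 185 left
March 1971 has 31 days -> back to February 28, 1971 -> 154 left
February 1971 has 28 days -> back to January 31, 1971 -> 126 left
January 1971 has 31 days -> back to December 31, 1970 -> 95 left
December 1970 has 31 days -> back to November 30, 1970 -> 64 left
November 1970 has 30 days -> back to October 31, 1970 -> 34 left
October 1970 has 31 days -> back to September 30, 1970 -> 3 left
September 1970: 30 - 3 = 27 -> lands on September 27

Result: 1970-09-27


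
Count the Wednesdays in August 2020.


August 2020 has 31 days
Anchor: Jan 1, 2020. With p = 2020 - 1 = 2019: (p + p//4 - p//100 + p//400) mod 7 = (2019 + 504 - 20 + 5) mod 7 = 2508 mod 7 = 2 -> Wednesday (Mon=0 ... Sun=6)
Days before August (Jan-Jul): 213; August 1 index = (2 + 213) mod 7 = 5 -> Saturday
First Wednesday is August 5
Wednesdays: 5, 12, 19, 26

4 Wednesdays


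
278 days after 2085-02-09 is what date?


Start: 2085-02-09, add 278 days
February 2085 has 28 days: 28 - 9 = 19 days to February 28 -> 259 left
March 2085 has 31 days -> 228 left
April 2085 has 30 days -> 198 left
May 2085 has 31 days -> 167 left
June 2085 has 30 days -> 137 left
July 2085 has 31 days -> 106 left
August 2085 has 31 days -> 75 left
September 2085 has 30 days -> 45 left
October 2085 has 31 days -> 14 left
November 2085: 14 <= 30 -> lands on November 14

Result: 2085-11-14


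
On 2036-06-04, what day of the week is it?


Date: June 4, 2036
Anchor: Jan 1, 2036. With p = 2036 - 1 = 2035: (p + p//4 - p//100 + p//400) mod 7 = (2035 + 508 - 20 + 5) mod 7 = 2528 mod 7 = 1 -> Tuesday (Mon=0 ... Sun=6)
Days before June (Jan-May): 152; offset = 152 + 4 - 1 = 155
Weekday index = (1 + 155) mod 7 = 2

Day of the week: Wednesday


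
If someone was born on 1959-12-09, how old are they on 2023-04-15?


Birth: 1959-12-09
Reference: 2023-04-15
Year difference: 2023 - 1959 = 64
Birthday not yet reached in 2023, subtract 1

63 years old


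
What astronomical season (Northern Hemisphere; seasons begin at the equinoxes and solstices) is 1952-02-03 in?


Date: February 3
Astronomical Winter (approx.; exact equinox/solstice day varies by year): December 21 to March 19
February 3 falls within the Winter window

Winter


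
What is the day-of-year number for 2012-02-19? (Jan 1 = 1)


Date: February 19, 2012
Days in months 1 through 1: 31
Plus 19 days in February

Day of year: 50


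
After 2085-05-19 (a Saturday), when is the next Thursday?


Current: Saturday
Target: Thursday
Days ahead: 5

Next Thursday: 2085-05-24


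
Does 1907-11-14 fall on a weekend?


Anchor: Jan 1, 1907. With p = 1907 - 1 = 1906: (p + p//4 - p//100 + p//400) mod 7 = (1906 + 476 - 19 + 4) mod 7 = 2367 mod 7 = 1 -> Tuesday (Mon=0 ... Sun=6)
Day of year: 318; offset = 317
Weekday index = (1 + 317) mod 7 = 3 -> Thursday
Weekend days: Saturday, Sunday

No


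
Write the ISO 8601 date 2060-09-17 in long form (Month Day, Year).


ISO 2060-09-17 parses as year=2060, month=09, day=17
Month 9 -> September

September 17, 2060


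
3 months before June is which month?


June is month 6
6 - 3 = 3

March


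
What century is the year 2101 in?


Century = (year - 1) // 100 + 1
= (2101 - 1) // 100 + 1
= 2100 // 100 + 1
= 21 + 1

22nd century


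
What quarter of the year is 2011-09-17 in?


Month: September (month 9)
Q1: Jan-Mar, Q2: Apr-Jun, Q3: Jul-Sep, Q4: Oct-Dec

Q3


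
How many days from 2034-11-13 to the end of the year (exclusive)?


Day of year: 317 of 365
Remaining = 365 - 317

48 days


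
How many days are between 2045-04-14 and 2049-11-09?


From 2045-04-14 to 2049-11-09
2045-04-14: days before April = 31 + 28 + 31 = 90 (2045 is not a leap year); day of year = 90 + 14 = 104
2049-11-09: days before November = 31 + 28 + 31 + 30 + 31 + 30 + 31 + 31 + 30 + 31 = 304 (2049 is not a leap year); day of year = 304 + 9 = 313
Rest of 2045: 365 - 104 = 261
Full years 2046 (365), 2047 (365), 2048 (366): 1096
Total = 261 + 1096 + 313 = 1670

1670 days


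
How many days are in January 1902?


January 1902

31 days


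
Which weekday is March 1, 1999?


Target: March 1, 1999
Anchor: Jan 1, 1999. With p = 1999 - 1 = 1998: (p + p//4 - p//100 + p//400) mod 7 = (1998 + 499 - 19 + 4) mod 7 = 2482 mod 7 = 4 -> Friday (Mon=0 ... Sun=6)
Days before March (Jan-Feb): 59 days
Weekday index = (4 + 59) mod 7 = 0

Monday


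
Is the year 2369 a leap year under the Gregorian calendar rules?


Gregorian leap year rule: divisible by 4, but not by 100, unless also by 400.
2369 is not divisible by 4 -> not a leap year

No


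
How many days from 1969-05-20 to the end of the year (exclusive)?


Day of year: 140 of 365
Remaining = 365 - 140

225 days


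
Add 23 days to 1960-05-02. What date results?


Start: 1960-05-02, add 23 days
May 1960 has 31 days; 2 + 23 = 25 stays within May

Result: 1960-05-25


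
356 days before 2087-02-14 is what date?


Start: 2087-02-14, subtract 356 days
Back 14 days from February 14 reaches January 31, 2087 -> 342 left
January 2087 has 31 days -> back to December 31, 2086 -> 311 left
December 2086 has 31 days -> back to November 30, 2086 -> 280 left
November 2086 has 30 days -> back to October 31, 2086 -> 250 left
October 2086 has 31 days -> back to September 30, 2086 -> 219 left
September 2086 has 30 days -> back to August 31, 2086 -> 189 left
August 2086 has 31 days -> back to July 31, 2086 -> 158 left
July 2086 has 31 days -> back to June 30, 2086 -> 127 left
June 2086 has 30 days -> back to May 31, 2086 -> 97 left
May 2086 has 31 days -> back to April 30, 2086 -> 66 left
April 2086 has 30 days -> back to March 31, 2086 -> 36 left
March 2086 has 31 days -> back to February 28, 2086 -> 5 left
February 2086: 28 - 5 = 23 -> lands on February 23

Result: 2086-02-23


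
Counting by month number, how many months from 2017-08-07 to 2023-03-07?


From August 2017 to March 2023
6 years * 12 = 72 months, minus 5 months = 67

67 months


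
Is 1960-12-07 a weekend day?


Anchor: Jan 1, 1960. With p = 1960 - 1 = 1959: (p + p//4 - p//100 + p//400) mod 7 = (1959 + 489 - 19 + 4) mod 7 = 2433 mod 7 = 4 -> Friday (Mon=0 ... Sun=6)
Day of year: 342; offset = 341
Weekday index = (4 + 341) mod 7 = 2 -> Wednesday
Weekend days: Saturday, Sunday

No


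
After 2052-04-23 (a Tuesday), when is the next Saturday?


Current: Tuesday
Target: Saturday
Days ahead: 4

Next Saturday: 2052-04-27


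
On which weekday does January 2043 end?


January 2043 has 31 days
Anchor: Jan 1, 2043. With p = 2043 - 1 = 2042: (p + p//4 - p//100 + p//400) mod 7 = (2042 + 510 - 20 + 5) mod 7 = 2537 mod 7 = 3 -> Thursday (Mon=0 ... Sun=6)
January 1 is the anchor itself -> Thursday
Last day offset: 31 - 1 = 30 days
Weekday index = (3 + 30) mod 7 = 5

Saturday, January 31


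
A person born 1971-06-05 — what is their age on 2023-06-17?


Birth: 1971-06-05
Reference: 2023-06-17
Year difference: 2023 - 1971 = 52

52 years old


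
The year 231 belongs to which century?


Century = (year - 1) // 100 + 1
= (231 - 1) // 100 + 1
= 230 // 100 + 1
= 2 + 1

3rd century


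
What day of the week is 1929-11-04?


Date: November 4, 1929
Anchor: Jan 1, 1929. With p = 1929 - 1 = 1928: (p + p//4 - p//100 + p//400) mod 7 = (1928 + 482 - 19 + 4) mod 7 = 2395 mod 7 = 1 -> Tuesday (Mon=0 ... Sun=6)
Days before November (Jan-Oct): 304; offset = 304 + 4 - 1 = 307
Weekday index = (1 + 307) mod 7 = 0

Day of the week: Monday


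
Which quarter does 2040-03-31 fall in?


Month: March (month 3)
Q1: Jan-Mar, Q2: Apr-Jun, Q3: Jul-Sep, Q4: Oct-Dec

Q1


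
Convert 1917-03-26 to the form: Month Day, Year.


ISO 1917-03-26 parses as year=1917, month=03, day=26
Month 3 -> March

March 26, 1917


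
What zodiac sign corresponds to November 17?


Date: November 17
Conventional tropical zodiac dates: Scorpio from October 23 onward; Sagittarius starts November 22
November 17 falls within the Scorpio range

Scorpio


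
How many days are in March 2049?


March 2049

31 days


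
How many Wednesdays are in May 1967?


May 1967 has 31 days
Anchor: Jan 1, 1967. With p = 1967 - 1 = 1966: (p + p//4 - p//100 + p//400) mod 7 = (1966 + 491 - 19 + 4) mod 7 = 2442 mod 7 = 6 -> Sunday (Mon=0 ... Sun=6)
Days before May (Jan-Apr): 120; May 1 index = (6 + 120) mod 7 = 0 -> Monday
First Wednesday is May 3
Wednesdays: 3, 10, 17, 24, 31

5 Wednesdays


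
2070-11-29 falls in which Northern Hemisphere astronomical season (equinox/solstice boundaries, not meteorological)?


Date: November 29
Astronomical Autumn (approx.; exact equinox/solstice day varies by year): September 22 to December 20
November 29 falls within the Autumn window

Autumn


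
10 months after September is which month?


September is month 9
9 + 10 = 19; wrap: 19 - 12 = 7

July


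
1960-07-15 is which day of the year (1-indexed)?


Date: July 15, 1960
Days in months 1 through 6: 182
Plus 15 days in July

Day of year: 197


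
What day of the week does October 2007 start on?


Target: October 1, 2007
Anchor: Jan 1, 2007. With p = 2007 - 1 = 2006: (p + p//4 - p//100 + p//400) mod 7 = (2006 + 501 - 20 + 5) mod 7 = 2492 mod 7 = 0 -> Monday (Mon=0 ... Sun=6)
Days before October (Jan-Sep): 273 days
Weekday index = (0 + 273) mod 7 = 0

Monday


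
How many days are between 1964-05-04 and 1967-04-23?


From 1964-05-04 to 1967-04-23
1964-05-04: days before May = 31 + 29 + 31 + 30 = 121 (1964 is a leap year); day of year = 121 + 4 = 125
1967-04-23: days before April = 31 + 28 + 31 = 90 (1967 is not a leap year); day of year = 90 + 23 = 113
Rest of 1964: 366 - 125 = 241
Full years 1965 (365), 1966 (365): 730
Total = 241 + 730 + 113 = 1084

1084 days


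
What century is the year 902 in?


Century = (year - 1) // 100 + 1
= (902 - 1) // 100 + 1
= 901 // 100 + 1
= 9 + 1

10th century


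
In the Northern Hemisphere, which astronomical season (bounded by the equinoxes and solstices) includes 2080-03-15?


Date: March 15
Astronomical Winter (approx.; exact equinox/solstice day varies by year): December 21 to March 19
March 15 falls within the Winter window

Winter


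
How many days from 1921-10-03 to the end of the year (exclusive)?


Day of year: 276 of 365
Remaining = 365 - 276

89 days


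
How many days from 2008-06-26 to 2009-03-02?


From 2008-06-26 to 2009-03-02
2008-06-26: days before June = 31 + 29 + 31 + 30 + 31 = 152 (2008 is a leap year); day of year = 152 + 26 = 178
2009-03-02: days before March = 31 + 28 = 59 (2009 is not a leap year); day of year = 59 + 2 = 61
Rest of 2008: 366 - 178 = 188
Total = 188 + 61 = 249

249 days


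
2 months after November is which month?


November is month 11
11 + 2 = 13; wrap: 13 - 12 = 1

January


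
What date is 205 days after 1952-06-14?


Start: 1952-06-14, add 205 days
June 1952 has 30 days: 30 - 14 = 16 days to June 30 -> 189 left
July 1952 has 31 days -> 158 left
August 1952 has 31 days -> 127 left
September 1952 has 30 days -> 97 left
October 1952 has 31 days -> 66 left
November 1952 has 30 days -> 36 left
December 1952 has 31 days -> 5 left
January 1953: 5 <= 31 -> lands on January 5

Result: 1953-01-05


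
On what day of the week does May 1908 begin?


Target: May 1, 1908
Anchor: Jan 1, 1908. With p = 1908 - 1 = 1907: (p + p//4 - p//100 + p//400) mod 7 = (1907 + 476 - 19 + 4) mod 7 = 2368 mod 7 = 2 -> Wednesday (Mon=0 ... Sun=6)
Days before May (Jan-Apr): 121 days
Weekday index = (2 + 121) mod 7 = 4

Friday


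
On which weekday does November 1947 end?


November 1947 has 30 days
Anchor: Jan 1, 1947. With p = 1947 - 1 = 1946: (p + p//4 - p//100 + p//400) mod 7 = (1946 + 486 - 19 + 4) mod 7 = 2417 mod 7 = 2 -> Wednesday (Mon=0 ... Sun=6)
Days before November (Jan-Oct): 304; November 1 index = (2 + 304) mod 7 = 5 -> Saturday
Last day offset: 30 - 1 = 29 days
Weekday index = (5 + 29) mod 7 = 6

Sunday, November 30


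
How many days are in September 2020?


September 2020

30 days


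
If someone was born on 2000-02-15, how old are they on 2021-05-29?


Birth: 2000-02-15
Reference: 2021-05-29
Year difference: 2021 - 2000 = 21

21 years old


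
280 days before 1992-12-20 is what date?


Start: 1992-12-20, subtract 280 days
Back 20 days from December 20 reaches November 30, 1992 -> 260 left
November 1992 has 30 days -> back to October 31, 1992 -> 230 left
October 1992 has 31 days -> back to September 30, 1992 -> 199 left
September 1992 has 30 days -> back to August 31, 1992 -> 169 left
August 1992 has 31 days -> back to July 31, 1992 -> 138 left
July 1992 has 31 days -> back to June 30, 1992 -> 107 left
June 1992 has 30 days -> back to May 31, 1992 -> 77 left
May 1992 has 31 days -> back to April 30, 1992 -> 46 left
April 1992 has 30 days -> back to March 31, 1992 -> 16 left
March 1992: 31 - 16 = 15 -> lands on March 15

Result: 1992-03-15


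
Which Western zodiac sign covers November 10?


Date: November 10
Conventional tropical zodiac dates: Scorpio from October 23 onward; Sagittarius starts November 22
November 10 falls within the Scorpio range

Scorpio


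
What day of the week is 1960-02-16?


Date: February 16, 1960
Anchor: Jan 1, 1960. With p = 1960 - 1 = 1959: (p + p//4 - p//100 + p//400) mod 7 = (1959 + 489 - 19 + 4) mod 7 = 2433 mod 7 = 4 -> Friday (Mon=0 ... Sun=6)
Days before February (Jan): 31; offset = 31 + 16 - 1 = 46
Weekday index = (4 + 46) mod 7 = 1

Day of the week: Tuesday


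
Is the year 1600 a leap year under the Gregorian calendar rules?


Gregorian leap year rule: divisible by 4, but not by 100, unless also by 400.
1600 is divisible by 400 -> leap year

Yes


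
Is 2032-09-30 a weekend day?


Anchor: Jan 1, 2032. With p = 2032 - 1 = 2031: (p + p//4 - p//100 + p//400) mod 7 = (2031 + 507 - 20 + 5) mod 7 = 2523 mod 7 = 3 -> Thursday (Mon=0 ... Sun=6)
Day of year: 274; offset = 273
Weekday index = (3 + 273) mod 7 = 3 -> Thursday
Weekend days: Saturday, Sunday

No


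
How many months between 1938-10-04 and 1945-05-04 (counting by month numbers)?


From October 1938 to May 1945
7 years * 12 = 84 months, minus 5 months = 79

79 months


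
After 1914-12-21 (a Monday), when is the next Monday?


Current: Monday
Target: Monday
Days ahead: 7

Next Monday: 1914-12-28


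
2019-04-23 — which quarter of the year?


Month: April (month 4)
Q1: Jan-Mar, Q2: Apr-Jun, Q3: Jul-Sep, Q4: Oct-Dec

Q2


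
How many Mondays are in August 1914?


August 1914 has 31 days
Anchor: Jan 1, 1914. With p = 1914 - 1 = 1913: (p + p//4 - p//100 + p//400) mod 7 = (1913 + 478 - 19 + 4) mod 7 = 2376 mod 7 = 3 -> Thursday (Mon=0 ... Sun=6)
Days before August (Jan-Jul): 212; August 1 index = (3 + 212) mod 7 = 5 -> Saturday
First Monday is August 3
Mondays: 3, 10, 17, 24, 31

5 Mondays


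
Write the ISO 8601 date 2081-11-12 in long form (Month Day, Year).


ISO 2081-11-12 parses as year=2081, month=11, day=12
Month 11 -> November

November 12, 2081


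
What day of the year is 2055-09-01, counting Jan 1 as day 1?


Date: September 1, 2055
Days in months 1 through 8: 243
Plus 1 days in September

Day of year: 244


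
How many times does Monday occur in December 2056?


December 2056 has 31 days
Anchor: Jan 1, 2056. With p = 2056 - 1 = 2055: (p + p//4 - p//100 + p//400) mod 7 = (2055 + 513 - 20 + 5) mod 7 = 2553 mod 7 = 5 -> Saturday (Mon=0 ... Sun=6)
Days before December (Jan-Nov): 335; December 1 index = (5 + 335) mod 7 = 4 -> Friday
First Monday is December 4
Mondays: 4, 11, 18, 25

4 Mondays


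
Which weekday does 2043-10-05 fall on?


Date: October 5, 2043
Anchor: Jan 1, 2043. With p = 2043 - 1 = 2042: (p + p//4 - p//100 + p//400) mod 7 = (2042 + 510 - 20 + 5) mod 7 = 2537 mod 7 = 3 -> Thursday (Mon=0 ... Sun=6)
Days before October (Jan-Sep): 273; offset = 273 + 5 - 1 = 277
Weekday index = (3 + 277) mod 7 = 0

Day of the week: Monday


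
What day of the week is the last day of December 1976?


December 1976 has 31 days
Anchor: Jan 1, 1976. With p = 1976 - 1 = 1975: (p + p//4 - p//100 + p//400) mod 7 = (1975 + 493 - 19 + 4) mod 7 = 2453 mod 7 = 3 -> Thursday (Mon=0 ... Sun=6)
Days before December (Jan-Nov): 335; December 1 index = (3 + 335) mod 7 = 2 -> Wednesday
Last day offset: 31 - 1 = 30 days
Weekday index = (2 + 30) mod 7 = 4

Friday, December 31


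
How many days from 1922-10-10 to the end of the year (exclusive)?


Day of year: 283 of 365
Remaining = 365 - 283

82 days


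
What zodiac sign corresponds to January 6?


Date: January 6
Conventional tropical zodiac dates: Capricorn from December 22 onward; Aquarius starts January 20
January 6 falls within the Capricorn range

Capricorn


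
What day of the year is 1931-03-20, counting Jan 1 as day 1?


Date: March 20, 1931
Days in months 1 through 2: 59
Plus 20 days in March

Day of year: 79


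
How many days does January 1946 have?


January 1946

31 days


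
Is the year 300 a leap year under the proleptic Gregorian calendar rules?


Gregorian leap year rule: divisible by 4, but not by 100, unless also by 400.
300 is divisible by 100 but not 400 -> not a leap year

No


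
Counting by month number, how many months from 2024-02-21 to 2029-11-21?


From February 2024 to November 2029
5 years * 12 = 60 months, plus 9 months = 69

69 months


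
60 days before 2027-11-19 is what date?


Start: 2027-11-19, subtract 60 days
Back 19 days from November 19 reaches October 31, 2027 -> 41 left
October 2027 has 31 days -> back to September 30, 2027 -> 10 left
September 2027: 30 - 10 = 20 -> lands on September 20

Result: 2027-09-20


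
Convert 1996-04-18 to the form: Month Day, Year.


ISO 1996-04-18 parses as year=1996, month=04, day=18
Month 4 -> April

April 18, 1996


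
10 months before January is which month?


January is month 1
1 - 10 = -9; wrap: -9 + 12 = 3

March


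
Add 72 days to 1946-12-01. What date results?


Start: 1946-12-01, add 72 days
December 1946 has 31 days: 31 - 1 = 30 days to December 31 -> 42 left
January 1947 has 31 days -> 11 left
February 1947: 11 <= 28 -> lands on February 11

Result: 1947-02-11


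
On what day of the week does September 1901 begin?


Target: September 1, 1901
Anchor: Jan 1, 1901. With p = 1901 - 1 = 1900: (p + p//4 - p//100 + p//400) mod 7 = (1900 + 475 - 19 + 4) mod 7 = 2360 mod 7 = 1 -> Tuesday (Mon=0 ... Sun=6)
Days before September (Jan-Aug): 243 days
Weekday index = (1 + 243) mod 7 = 6

Sunday


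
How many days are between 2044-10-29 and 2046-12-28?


From 2044-10-29 to 2046-12-28
2044-10-29: days before October = 31 + 29 + 31 + 30 + 31 + 30 + 31 + 31 + 30 = 274 (2044 is a leap year); day of year = 274 + 29 = 303
2046-12-28: days before December = 31 + 28 + 31 + 30 + 31 + 30 + 31 + 31 + 30 + 31 + 30 = 334 (2046 is not a leap year); day of year = 334 + 28 = 362
Rest of 2044: 366 - 303 = 63
Full years 2045 (365): 365
Total = 63 + 365 + 362 = 790

790 days


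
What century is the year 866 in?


Century = (year - 1) // 100 + 1
= (866 - 1) // 100 + 1
= 865 // 100 + 1
= 8 + 1

9th century


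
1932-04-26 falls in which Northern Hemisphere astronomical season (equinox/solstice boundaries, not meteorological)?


Date: April 26
Astronomical Spring (approx.; exact equinox/solstice day varies by year): March 20 to June 20
April 26 falls within the Spring window

Spring


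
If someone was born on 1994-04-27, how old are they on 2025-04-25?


Birth: 1994-04-27
Reference: 2025-04-25
Year difference: 2025 - 1994 = 31
Birthday not yet reached in 2025, subtract 1

30 years old


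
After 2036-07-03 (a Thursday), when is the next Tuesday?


Current: Thursday
Target: Tuesday
Days ahead: 5

Next Tuesday: 2036-07-08


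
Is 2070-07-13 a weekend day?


Anchor: Jan 1, 2070. With p = 2070 - 1 = 2069: (p + p//4 - p//100 + p//400) mod 7 = (2069 + 517 - 20 + 5) mod 7 = 2571 mod 7 = 2 -> Wednesday (Mon=0 ... Sun=6)
Day of year: 194; offset = 193
Weekday index = (2 + 193) mod 7 = 6 -> Sunday
Weekend days: Saturday, Sunday

Yes


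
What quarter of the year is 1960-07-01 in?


Month: July (month 7)
Q1: Jan-Mar, Q2: Apr-Jun, Q3: Jul-Sep, Q4: Oct-Dec

Q3


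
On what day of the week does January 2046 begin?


Target: January 1, 2046
Anchor: Jan 1, 2046. With p = 2046 - 1 = 2045: (p + p//4 - p//100 + p//400) mod 7 = (2045 + 511 - 20 + 5) mod 7 = 2541 mod 7 = 0 -> Monday (Mon=0 ... Sun=6)
Offset from anchor: 0 days
Weekday index = (0 + 0) mod 7 = 0

Monday


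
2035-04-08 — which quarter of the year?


Month: April (month 4)
Q1: Jan-Mar, Q2: Apr-Jun, Q3: Jul-Sep, Q4: Oct-Dec

Q2


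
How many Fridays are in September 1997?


September 1997 has 30 days
Anchor: Jan 1, 1997. With p = 1997 - 1 = 1996: (p + p//4 - p//100 + p//400) mod 7 = (1996 + 499 - 19 + 4) mod 7 = 2480 mod 7 = 2 -> Wednesday (Mon=0 ... Sun=6)
Days before September (Jan-Aug): 243; September 1 index = (2 + 243) mod 7 = 0 -> Monday
First Friday is September 5
Fridays: 5, 12, 19, 26

4 Fridays


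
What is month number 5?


Month 5 of 12

May


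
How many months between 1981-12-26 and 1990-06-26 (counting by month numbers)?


From December 1981 to June 1990
9 years * 12 = 108 months, minus 6 months = 102

102 months


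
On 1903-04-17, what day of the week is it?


Date: April 17, 1903
Anchor: Jan 1, 1903. With p = 1903 - 1 = 1902: (p + p//4 - p//100 + p//400) mod 7 = (1902 + 475 - 19 + 4) mod 7 = 2362 mod 7 = 3 -> Thursday (Mon=0 ... Sun=6)
Days before April (Jan-Mar): 90; offset = 90 + 17 - 1 = 106
Weekday index = (3 + 106) mod 7 = 4

Day of the week: Friday


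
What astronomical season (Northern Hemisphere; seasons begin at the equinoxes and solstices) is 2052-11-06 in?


Date: November 6
Astronomical Autumn (approx.; exact equinox/solstice day varies by year): September 22 to December 20
November 6 falls within the Autumn window

Autumn


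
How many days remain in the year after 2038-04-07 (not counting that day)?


Day of year: 97 of 365
Remaining = 365 - 97

268 days


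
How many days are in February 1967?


February 1967 (leap year: no)

28 days


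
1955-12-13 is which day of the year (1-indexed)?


Date: December 13, 1955
Days in months 1 through 11: 334
Plus 13 days in December

Day of year: 347


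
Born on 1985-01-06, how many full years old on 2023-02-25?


Birth: 1985-01-06
Reference: 2023-02-25
Year difference: 2023 - 1985 = 38

38 years old


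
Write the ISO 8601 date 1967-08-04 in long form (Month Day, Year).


ISO 1967-08-04 parses as year=1967, month=08, day=04
Month 8 -> August

August 4, 1967


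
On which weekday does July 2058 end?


July 2058 has 31 days
Anchor: Jan 1, 2058. With p = 2058 - 1 = 2057: (p + p//4 - p//100 + p//400) mod 7 = (2057 + 514 - 20 + 5) mod 7 = 2556 mod 7 = 1 -> Tuesday (Mon=0 ... Sun=6)
Days before July (Jan-Jun): 181; July 1 index = (1 + 181) mod 7 = 0 -> Monday
Last day offset: 31 - 1 = 30 days
Weekday index = (0 + 30) mod 7 = 2

Wednesday, July 31


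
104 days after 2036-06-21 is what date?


Start: 2036-06-21, add 104 days
June 2036 has 30 days: 30 - 21 = 9 days to June 30 -> 95 left
July 2036 has 31 days -> 64 left
August 2036 has 31 days -> 33 left
September 2036 has 30 days -> 3 left
October 2036: 3 <= 31 -> lands on October 3

Result: 2036-10-03


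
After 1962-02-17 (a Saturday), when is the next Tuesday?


Current: Saturday
Target: Tuesday
Days ahead: 3

Next Tuesday: 1962-02-20


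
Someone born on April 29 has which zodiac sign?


Date: April 29
Conventional tropical zodiac dates: Taurus from April 20 onward; Gemini starts May 21
April 29 falls within the Taurus range

Taurus


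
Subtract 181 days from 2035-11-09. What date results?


Start: 2035-11-09, subtract 181 days
Back 9 days from November 9 reaches October 31, 2035 -> 172 left
October 2035 has 31 days -> back to September 30, 2035 -> 141 left
September 2035 has 30 days -> back to August 31, 2035 -> 111 left
August 2035 has 31 days -> back to July 31, 2035 -> 80 left
July 2035 has 31 days -> back to June 30, 2035 -> 49 left
June 2035 has 30 days -> back to May 31, 2035 -> 19 left
May 2035: 31 - 19 = 12 -> lands on May 12

Result: 2035-05-12


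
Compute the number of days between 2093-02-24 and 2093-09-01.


From 2093-02-24 to 2093-09-01
2093-02-24: days before February = 31; day of year = 31 + 24 = 55
2093-09-01: days before September = 31 + 28 + 31 + 30 + 31 + 30 + 31 + 31 = 243 (2093 is not a leap year); day of year = 243 + 1 = 244
Same year: 244 - 55 = 189

189 days


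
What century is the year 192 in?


Century = (year - 1) // 100 + 1
= (192 - 1) // 100 + 1
= 191 // 100 + 1
= 1 + 1

2nd century


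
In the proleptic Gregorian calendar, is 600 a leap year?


Gregorian leap year rule: divisible by 4, but not by 100, unless also by 400.
600 is divisible by 100 but not 400 -> not a leap year

No


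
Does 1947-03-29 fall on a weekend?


Anchor: Jan 1, 1947. With p = 1947 - 1 = 1946: (p + p//4 - p//100 + p//400) mod 7 = (1946 + 486 - 19 + 4) mod 7 = 2417 mod 7 = 2 -> Wednesday (Mon=0 ... Sun=6)
Day of year: 88; offset = 87
Weekday index = (2 + 87) mod 7 = 5 -> Saturday
Weekend days: Saturday, Sunday

Yes


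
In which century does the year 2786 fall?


Century = (year - 1) // 100 + 1
= (2786 - 1) // 100 + 1
= 2785 // 100 + 1
= 27 + 1

28th century


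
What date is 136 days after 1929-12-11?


Start: 1929-12-11, add 136 days
December 1929 has 31 days: 31 - 11 = 20 days to December 31 -> 116 left
January 1930 has 31 days -> 85 left
February 1930 has 28 days -> 57 left
March 1930 has 31 days -> 26 left
April 1930: 26 <= 30 -> lands on April 26

Result: 1930-04-26


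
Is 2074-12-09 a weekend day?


Anchor: Jan 1, 2074. With p = 2074 - 1 = 2073: (p + p//4 - p//100 + p//400) mod 7 = (2073 + 518 - 20 + 5) mod 7 = 2576 mod 7 = 0 -> Monday (Mon=0 ... Sun=6)
Day of year: 343; offset = 342
Weekday index = (0 + 342) mod 7 = 6 -> Sunday
Weekend days: Saturday, Sunday

Yes


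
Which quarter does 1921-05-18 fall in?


Month: May (month 5)
Q1: Jan-Mar, Q2: Apr-Jun, Q3: Jul-Sep, Q4: Oct-Dec

Q2


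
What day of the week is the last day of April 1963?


April 1963 has 30 days
Anchor: Jan 1, 1963. With p = 1963 - 1 = 1962: (p + p//4 - p//100 + p//400) mod 7 = (1962 + 490 - 19 + 4) mod 7 = 2437 mod 7 = 1 -> Tuesday (Mon=0 ... Sun=6)
Days before April (Jan-Mar): 90; April 1 index = (1 + 90) mod 7 = 0 -> Monday
Last day offset: 30 - 1 = 29 days
Weekday index = (0 + 29) mod 7 = 1

Tuesday, April 30


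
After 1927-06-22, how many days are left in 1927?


Day of year: 173 of 365
Remaining = 365 - 173

192 days


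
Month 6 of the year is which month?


Month 6 of 12

June


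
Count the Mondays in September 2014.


September 2014 has 30 days
Anchor: Jan 1, 2014. With p = 2014 - 1 = 2013: (p + p//4 - p//100 + p//400) mod 7 = (2013 + 503 - 20 + 5) mod 7 = 2501 mod 7 = 2 -> Wednesday (Mon=0 ... Sun=6)
Days before September (Jan-Aug): 243; September 1 index = (2 + 243) mod 7 = 0 -> Monday
First Monday is September 1
Mondays: 1, 8, 15, 22, 29

5 Mondays


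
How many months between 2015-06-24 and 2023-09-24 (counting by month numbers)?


From June 2015 to September 2023
8 years * 12 = 96 months, plus 3 months = 99

99 months


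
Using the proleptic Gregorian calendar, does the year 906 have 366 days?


Gregorian leap year rule: divisible by 4, but not by 100, unless also by 400.
906 is not divisible by 4 -> not a leap year

No


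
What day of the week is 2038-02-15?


Date: February 15, 2038
Anchor: Jan 1, 2038. With p = 2038 - 1 = 2037: (p + p//4 - p//100 + p//400) mod 7 = (2037 + 509 - 20 + 5) mod 7 = 2531 mod 7 = 4 -> Friday (Mon=0 ... Sun=6)
Days before February (Jan): 31; offset = 31 + 15 - 1 = 45
Weekday index = (4 + 45) mod 7 = 0

Day of the week: Monday


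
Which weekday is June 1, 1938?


Target: June 1, 1938
Anchor: Jan 1, 1938. With p = 1938 - 1 = 1937: (p + p//4 - p//100 + p//400) mod 7 = (1937 + 484 - 19 + 4) mod 7 = 2406 mod 7 = 5 -> Saturday (Mon=0 ... Sun=6)
Days before June (Jan-May): 151 days
Weekday index = (5 + 151) mod 7 = 2

Wednesday


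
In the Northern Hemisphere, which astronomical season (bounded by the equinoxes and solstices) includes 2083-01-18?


Date: January 18
Astronomical Winter (approx.; exact equinox/solstice day varies by year): December 21 to March 19
January 18 falls within the Winter window

Winter


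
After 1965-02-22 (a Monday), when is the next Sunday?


Current: Monday
Target: Sunday
Days ahead: 6

Next Sunday: 1965-02-28


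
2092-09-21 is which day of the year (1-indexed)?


Date: September 21, 2092
Days in months 1 through 8: 244
Plus 21 days in September

Day of year: 265


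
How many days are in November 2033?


November 2033

30 days


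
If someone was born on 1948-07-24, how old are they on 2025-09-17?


Birth: 1948-07-24
Reference: 2025-09-17
Year difference: 2025 - 1948 = 77

77 years old


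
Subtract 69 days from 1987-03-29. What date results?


Start: 1987-03-29, subtract 69 days
Back 29 days from March 29 reaches February 28, 1987 -> 40 left
February 1987 has 28 days -> back to January 31, 1987 -> 12 left
January 1987: 31 - 12 = 19 -> lands on January 19

Result: 1987-01-19


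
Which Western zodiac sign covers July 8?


Date: July 8
Conventional tropical zodiac dates: Cancer from June 21 onward; Leo starts July 23
July 8 falls within the Cancer range

Cancer


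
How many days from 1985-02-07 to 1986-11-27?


From 1985-02-07 to 1986-11-27
1985-02-07: days before February = 31; day of year = 31 + 7 = 38
1986-11-27: days before November = 31 + 28 + 31 + 30 + 31 + 30 + 31 + 31 + 30 + 31 = 304 (1986 is not a leap year); day of year = 304 + 27 = 331
Rest of 1985: 365 - 38 = 327
Total = 327 + 331 = 658

658 days


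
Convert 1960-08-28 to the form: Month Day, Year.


ISO 1960-08-28 parses as year=1960, month=08, day=28
Month 8 -> August

August 28, 1960


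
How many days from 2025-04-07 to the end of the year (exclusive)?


Day of year: 97 of 365
Remaining = 365 - 97

268 days


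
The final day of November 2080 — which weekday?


November 2080 has 30 days
Anchor: Jan 1, 2080. With p = 2080 - 1 = 2079: (p + p//4 - p//100 + p//400) mod 7 = (2079 + 519 - 20 + 5) mod 7 = 2583 mod 7 = 0 -> Monday (Mon=0 ... Sun=6)
Days before November (Jan-Oct): 305; November 1 index = (0 + 305) mod 7 = 4 -> Friday
Last day offset: 30 - 1 = 29 days
Weekday index = (4 + 29) mod 7 = 5

Saturday, November 30


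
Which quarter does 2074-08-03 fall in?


Month: August (month 8)
Q1: Jan-Mar, Q2: Apr-Jun, Q3: Jul-Sep, Q4: Oct-Dec

Q3


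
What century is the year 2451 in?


Century = (year - 1) // 100 + 1
= (2451 - 1) // 100 + 1
= 2450 // 100 + 1
= 24 + 1

25th century


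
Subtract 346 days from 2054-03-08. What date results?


Start: 2054-03-08, subtract 346 days
Back 8 days from March 8 reaches February 28, 2054 -> 338 left
February 2054 has 28 days -> back to January 31, 2054 -> 310 left
January 2054 has 31 days -> back to December 31, 2053 -> 279 left
December 2053 has 31 days -> back to November 30, 2053 -> 248 left
November 2053 has 30 days -> back to October 31, 2053 -> 218 left
October 2053 has 31 days -> back to September 30, 2053 -> 187 left
September 2053 has 30 days -> back to August 31, 2053 -> 157 left
August 2053 has 31 days -> back to July 31, 2053 -> 126 left
July 2053 has 31 days -> back to June 30, 2053 -> 95 left
June 2053 has 30 days -> back to May 31, 2053 -> 65 left
May 2053 has 31 days -> back to April 30, 2053 -> 34 left
April 2053 has 30 days -> back to March 31, 2053 -> 4 left
March 2053: 31 - 4 = 27 -> lands on March 27

Result: 2053-03-27


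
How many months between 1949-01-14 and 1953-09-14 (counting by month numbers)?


From January 1949 to September 1953
4 years * 12 = 48 months, plus 8 months = 56

56 months


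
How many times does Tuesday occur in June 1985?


June 1985 has 30 days
Anchor: Jan 1, 1985. With p = 1985 - 1 = 1984: (p + p//4 - p//100 + p//400) mod 7 = (1984 + 496 - 19 + 4) mod 7 = 2465 mod 7 = 1 -> Tuesday (Mon=0 ... Sun=6)
Days before June (Jan-May): 151; June 1 index = (1 + 151) mod 7 = 5 -> Saturday
First Tuesday is June 4
Tuesdays: 4, 11, 18, 25

4 Tuesdays


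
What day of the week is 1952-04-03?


Date: April 3, 1952
Anchor: Jan 1, 1952. With p = 1952 - 1 = 1951: (p + p//4 - p//100 + p//400) mod 7 = (1951 + 487 - 19 + 4) mod 7 = 2423 mod 7 = 1 -> Tuesday (Mon=0 ... Sun=6)
Days before April (Jan-Mar): 91; offset = 91 + 3 - 1 = 93
Weekday index = (1 + 93) mod 7 = 3

Day of the week: Thursday


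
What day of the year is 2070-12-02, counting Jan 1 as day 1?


Date: December 2, 2070
Days in months 1 through 11: 334
Plus 2 days in December

Day of year: 336


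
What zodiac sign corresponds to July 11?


Date: July 11
Conventional tropical zodiac dates: Cancer from June 21 onward; Leo starts July 23
July 11 falls within the Cancer range

Cancer
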